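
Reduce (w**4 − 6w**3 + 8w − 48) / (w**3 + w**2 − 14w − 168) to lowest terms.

Apply the Euclidean algorithm:
  w**4 − 6w**3 + 8w − 48 = (w − 7)(w**3 + w**2 − 14w − 168) + (21w**2 + 78w − 1224)
  w**3 + w**2 − 14w − 168 = ((1/21)w − 19/147)(21w**2 + 78w − 1224) + ((2664/49)w − 15984/49)
  21w**2 + 78w − 1224 = ((343/888)w + 833/222)((2664/49)w − 15984/49) + (0)
Last nonzero remainder: (2664/49)w − 15984/49. Dividing through by 2664/49 gives the monic gcd w − 6.
Cancel w − 6 from numerator and denominator to get the reduced form.

(w**3 + 8)/(w**2 + 7w + 28)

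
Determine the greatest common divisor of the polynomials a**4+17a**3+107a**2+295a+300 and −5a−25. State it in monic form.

Repeated division with remainder:
  a**4+17a**3+107a**2+295a+300 = (−(1/5)a**3−(12/5)a**2−(47/5)a−12)(−5a−25) + (0)
Last nonzero remainder: −5a−25. Dividing through by −5 gives the monic gcd a+5.

a+5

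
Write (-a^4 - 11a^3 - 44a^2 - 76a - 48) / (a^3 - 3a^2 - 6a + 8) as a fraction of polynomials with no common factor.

(-a^3 - 9a^2 - 26a - 24)/(a^2 - 5a + 4)

Repeated division with remainder:
  -a^4 - 11a^3 - 44a^2 - 76a - 48 = (-a - 14)(a^3 - 3a^2 - 6a + 8) + (-92a^2 - 152a + 64)
  a^3 - 3a^2 - 6a + 8 = (-(1/92)a + 107/2116)(-92a^2 - 152a + 64) + ((1260/529)a + 2520/529)
  -92a^2 - 152a + 64 = (-(12167/315)a + 4232/315)((1260/529)a + 2520/529) + (0)
Last nonzero remainder: (1260/529)a + 2520/529. Dividing through by 1260/529 gives the monic gcd a + 2.
Cancel a + 2 from numerator and denominator to get the reduced form.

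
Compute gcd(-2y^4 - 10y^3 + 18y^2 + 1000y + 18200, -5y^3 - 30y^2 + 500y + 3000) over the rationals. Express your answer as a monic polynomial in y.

Euclidean algorithm in ℚ[y]:
  -2y^4 - 10y^3 + 18y^2 + 1000y + 18200 = ((2/5)y - 2/5)(-5y^3 - 30y^2 + 500y + 3000) + (-194y^2 + 19400)
  -5y^3 - 30y^2 + 500y + 3000 = ((5/194)y + 15/97)(-194y^2 + 19400) + (0)
Last nonzero remainder: -194y^2 + 19400. Dividing through by -194 gives the monic gcd y^2 - 100.

y^2 - 100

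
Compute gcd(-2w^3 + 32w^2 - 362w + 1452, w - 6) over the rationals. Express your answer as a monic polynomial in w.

By polynomial division,
  -2w^3 + 32w^2 - 362w + 1452 = (-2w^2 + 20w - 242)(w - 6) + (0)
The last nonzero remainder w - 6 is already monic.

w - 6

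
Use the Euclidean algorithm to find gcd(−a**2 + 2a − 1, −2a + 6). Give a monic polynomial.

Apply the Euclidean algorithm:
  −a**2 + 2a − 1 = ((1/2)a + 1/2)(−2a + 6) + (−4)
  −2a + 6 = ((1/2)a − 3/2)(−4) + (0)
The last nonzero remainder is the constant −4, so the polynomials are coprime and gcd = 1.

1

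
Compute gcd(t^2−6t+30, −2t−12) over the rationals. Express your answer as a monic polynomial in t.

1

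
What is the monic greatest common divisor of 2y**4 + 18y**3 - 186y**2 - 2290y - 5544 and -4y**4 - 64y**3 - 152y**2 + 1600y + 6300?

Repeated division with remainder:
  2y**4 + 18y**3 - 186y**2 - 2290y - 5544 = (-1/2)(-4y**4 - 64y**3 - 152y**2 + 1600y + 6300) + (-14y**3 - 262y**2 - 1490y - 2394)
  -4y**4 - 64y**3 - 152y**2 + 1600y + 6300 = ((2/7)y - 38/49)(-14y**3 - 262y**2 - 1490y - 2394) + ((3456/49)y**2 + (55296/49)y + 31104/7)
  -14y**3 - 262y**2 - 1490y - 2394 = (-(343/1728)y - 931/1728)((3456/49)y**2 + (55296/49)y + 31104/7) + (0)
Last nonzero remainder: (3456/49)y**2 + (55296/49)y + 31104/7. Dividing through by 3456/49 gives the monic gcd y**2 + 16y + 63.

y**2 + 16y + 63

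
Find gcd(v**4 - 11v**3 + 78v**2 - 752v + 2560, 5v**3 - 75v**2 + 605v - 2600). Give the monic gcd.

v - 8

By polynomial division,
  v**4 - 11v**3 + 78v**2 - 752v + 2560 = ((1/5)v + 4/5)(5v**3 - 75v**2 + 605v - 2600) + (17v**2 - 716v + 4640)
  5v**3 - 75v**2 + 605v - 2600 = ((5/17)v + 2305/289)(17v**2 - 716v + 4640) + ((1430825/289)v - 11446600/289)
  17v**2 - 716v + 4640 = ((4913/1430825)v - 33524/286165)((1430825/289)v - 11446600/289) + (0)
Last nonzero remainder: (1430825/289)v - 11446600/289. Dividing through by 1430825/289 gives the monic gcd v - 8.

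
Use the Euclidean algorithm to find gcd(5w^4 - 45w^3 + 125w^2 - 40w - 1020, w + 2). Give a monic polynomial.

Euclidean algorithm in ℚ[w]:
  5w^4 - 45w^3 + 125w^2 - 40w - 1020 = (5w^3 - 55w^2 + 235w - 510)(w + 2) + (0)
The last nonzero remainder w + 2 is already monic.

w + 2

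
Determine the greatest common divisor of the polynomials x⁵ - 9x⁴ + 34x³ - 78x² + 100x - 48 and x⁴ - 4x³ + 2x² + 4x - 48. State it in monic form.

Euclidean algorithm in ℚ[x]:
  x⁵ - 9x⁴ + 34x³ - 78x² + 100x - 48 = (x - 5)(x⁴ - 4x³ + 2x² + 4x - 48) + (12x³ - 72x² + 168x - 288)
  x⁴ - 4x³ + 2x² + 4x - 48 = ((1/12)x + 1/6)(12x³ - 72x² + 168x - 288) + (0)
Last nonzero remainder: 12x³ - 72x² + 168x - 288. Dividing through by 12 gives the monic gcd x³ - 6x² + 14x - 24.

x³ - 6x² + 14x - 24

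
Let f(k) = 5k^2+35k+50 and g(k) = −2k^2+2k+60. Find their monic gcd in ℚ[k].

Apply the Euclidean algorithm:
  5k^2+35k+50 = (−5/2)(−2k^2+2k+60) + (40k+200)
  −2k^2+2k+60 = (−(1/20)k+3/10)(40k+200) + (0)
Last nonzero remainder: 40k+200. Dividing through by 40 gives the monic gcd k+5.

k+5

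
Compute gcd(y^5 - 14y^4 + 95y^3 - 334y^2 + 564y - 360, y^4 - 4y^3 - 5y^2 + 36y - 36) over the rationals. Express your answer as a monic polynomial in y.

y^3 - 7y^2 + 16y - 12

Repeated division with remainder:
  y^5 - 14y^4 + 95y^3 - 334y^2 + 564y - 360 = (y - 10)(y^4 - 4y^3 - 5y^2 + 36y - 36) + (60y^3 - 420y^2 + 960y - 720)
  y^4 - 4y^3 - 5y^2 + 36y - 36 = ((1/60)y + 1/20)(60y^3 - 420y^2 + 960y - 720) + (0)
Last nonzero remainder: 60y^3 - 420y^2 + 960y - 720. Dividing through by 60 gives the monic gcd y^3 - 7y^2 + 16y - 12.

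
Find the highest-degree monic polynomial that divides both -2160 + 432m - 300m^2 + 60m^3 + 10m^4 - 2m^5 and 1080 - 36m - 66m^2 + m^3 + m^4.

Apply the Euclidean algorithm:
  -2m^5 + 10m^4 + 60m^3 - 300m^2 + 432m - 2160 = (-2m + 12)(m^4 + m^3 - 66m^2 - 36m + 1080) + (-84m^3 + 420m^2 + 3024m - 15120)
  m^4 + m^3 - 66m^2 - 36m + 1080 = (-(1/84)m - 1/14)(-84m^3 + 420m^2 + 3024m - 15120) + (0)
Last nonzero remainder: -84m^3 + 420m^2 + 3024m - 15120. Dividing through by -84 gives the monic gcd m^3 - 5m^2 - 36m + 180.

180 - 36m - 5m^2 + m^3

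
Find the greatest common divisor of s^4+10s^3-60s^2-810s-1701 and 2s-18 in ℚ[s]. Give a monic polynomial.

By polynomial division,
  s^4+10s^3-60s^2-810s-1701 = ((1/2)s^3+(19/2)s^2+(111/2)s+189/2)(2s-18) + (0)
Last nonzero remainder: 2s-18. Dividing through by 2 gives the monic gcd s-9.

s-9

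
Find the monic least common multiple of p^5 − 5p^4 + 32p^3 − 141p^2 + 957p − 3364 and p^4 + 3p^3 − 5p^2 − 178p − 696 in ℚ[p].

Repeated division with remainder:
  p^5 − 5p^4 + 32p^3 − 141p^2 + 957p − 3364 = (p − 8)(p^4 + 3p^3 − 5p^2 − 178p − 696) + (61p^3 − 3p^2 + 229p − 8932)
  p^4 + 3p^3 − 5p^2 − 178p − 696 = ((1/61)p + 186/3721)(61p^3 − 3p^2 + 229p − 8932) + (−(32016/3721)p^2 − (160080/3721)p − 928464/3721)
  61p^3 − 3p^2 + 229p − 8932 = (−(226981/32016)p + 286517/8004)(−(32016/3721)p^2 − (160080/3721)p − 928464/3721) + (0)
Last nonzero remainder: −(32016/3721)p^2 − (160080/3721)p − 928464/3721. Dividing through by −32016/3721 gives the monic gcd p^2 + 5p + 29.
Then lcm(f, g) = f·g / gcd(f, g); expanding and making the result monic gives the answer.

p^7 − 7p^6 + 18p^5 − 85p^4 + 471p^3 − 1894p^2 − 16240p + 80736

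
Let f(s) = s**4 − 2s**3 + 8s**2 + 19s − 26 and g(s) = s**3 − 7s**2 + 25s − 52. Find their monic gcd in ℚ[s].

By polynomial division,
  s**4 − 2s**3 + 8s**2 + 19s − 26 = (s + 5)(s**3 − 7s**2 + 25s − 52) + (18s**2 − 54s + 234)
  s**3 − 7s**2 + 25s − 52 = ((1/18)s − 2/9)(18s**2 − 54s + 234) + (0)
Last nonzero remainder: 18s**2 − 54s + 234. Dividing through by 18 gives the monic gcd s**2 − 3s + 13.

s**2 − 3s + 13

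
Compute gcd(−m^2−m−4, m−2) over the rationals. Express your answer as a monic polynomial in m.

1

Apply the Euclidean algorithm:
  −m^2−m−4 = (−m−3)(m−2) + (−10)
  m−2 = (−(1/10)m+1/5)(−10) + (0)
The last nonzero remainder is the constant −10, so the polynomials are coprime and gcd = 1.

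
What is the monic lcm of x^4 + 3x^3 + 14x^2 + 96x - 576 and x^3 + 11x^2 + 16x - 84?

x^6 + 8x^5 + 15x^4 + 124x^3 - 292x^2 - 4224x + 8064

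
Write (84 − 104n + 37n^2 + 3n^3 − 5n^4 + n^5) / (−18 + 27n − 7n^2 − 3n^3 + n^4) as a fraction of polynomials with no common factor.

(−14 + 15n − 6n^2 + n^3)/(3 − 4n + n^2)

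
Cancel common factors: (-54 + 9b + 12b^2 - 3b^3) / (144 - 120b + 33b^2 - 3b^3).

(-6 - b + b^2)/(16 - 8b + b^2)

Euclidean algorithm in ℚ[b]:
  -3b^3 + 12b^2 + 9b - 54 = (-3b^3 + 33b^2 - 120b + 144) + (-21b^2 + 129b - 198)
  -3b^3 + 33b^2 - 120b + 144 = ((1/7)b - 34/49)(-21b^2 + 129b - 198) + (-(108/49)b + 324/49)
  -21b^2 + 129b - 198 = ((343/36)b - 539/18)(-(108/49)b + 324/49) + (0)
Last nonzero remainder: -(108/49)b + 324/49. Dividing through by -108/49 gives the monic gcd b - 3.
Cancel b - 3 from numerator and denominator to get the reduced form.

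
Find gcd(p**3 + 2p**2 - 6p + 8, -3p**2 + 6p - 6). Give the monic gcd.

Euclidean algorithm in ℚ[p]:
  p**3 + 2p**2 - 6p + 8 = (-(1/3)p - 4/3)(-3p**2 + 6p - 6) + (0)
Last nonzero remainder: -3p**2 + 6p - 6. Dividing through by -3 gives the monic gcd p**2 - 2p + 2.

p**2 - 2p + 2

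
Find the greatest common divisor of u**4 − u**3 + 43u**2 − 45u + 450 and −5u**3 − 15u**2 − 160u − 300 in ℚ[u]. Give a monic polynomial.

By polynomial division,
  u**4 − u**3 + 43u**2 − 45u + 450 = (−(1/5)u + 4/5)(−5u**3 − 15u**2 − 160u − 300) + (23u**2 + 23u + 690)
  −5u**3 − 15u**2 − 160u − 300 = (−(5/23)u − 10/23)(23u**2 + 23u + 690) + (0)
Last nonzero remainder: 23u**2 + 23u + 690. Dividing through by 23 gives the monic gcd u**2 + u + 30.

u**2 + u + 30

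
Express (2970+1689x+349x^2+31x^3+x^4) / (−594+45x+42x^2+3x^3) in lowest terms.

(45+14x+x^2)/(−9+3x)

Repeated division with remainder:
  x^4+31x^3+349x^2+1689x+2970 = ((1/3)x+17/3)(3x^3+42x^2+45x−594) + (96x^2+1632x+6336)
  3x^3+42x^2+45x−594 = ((1/32)x−3/32)(96x^2+1632x+6336) + (0)
Last nonzero remainder: 96x^2+1632x+6336. Dividing through by 96 gives the monic gcd x^2+17x+66.
Cancel x^2+17x+66 from numerator and denominator to get the reduced form.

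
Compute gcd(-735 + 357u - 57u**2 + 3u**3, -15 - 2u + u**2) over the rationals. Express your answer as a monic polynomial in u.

-5 + u

Apply the Euclidean algorithm:
  3u**3 - 57u**2 + 357u - 735 = (3u - 51)(u**2 - 2u - 15) + (300u - 1500)
  u**2 - 2u - 15 = ((1/300)u + 1/100)(300u - 1500) + (0)
Last nonzero remainder: 300u - 1500. Dividing through by 300 gives the monic gcd u - 5.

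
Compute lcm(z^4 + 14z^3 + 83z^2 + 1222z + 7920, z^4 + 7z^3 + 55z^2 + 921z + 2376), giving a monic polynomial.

z^5 + 17z^4 + 125z^3 + 1471z^2 + 11586z + 23760

Euclidean algorithm in ℚ[z]:
  z^4 + 14z^3 + 83z^2 + 1222z + 7920 = (z^4 + 7z^3 + 55z^2 + 921z + 2376) + (7z^3 + 28z^2 + 301z + 5544)
  z^4 + 7z^3 + 55z^2 + 921z + 2376 = ((1/7)z + 3/7)(7z^3 + 28z^2 + 301z + 5544) + (0)
Last nonzero remainder: 7z^3 + 28z^2 + 301z + 5544. Dividing through by 7 gives the monic gcd z^3 + 4z^2 + 43z + 792.
Then lcm(f, g) = f·g / gcd(f, g); expanding and making the result monic gives the answer.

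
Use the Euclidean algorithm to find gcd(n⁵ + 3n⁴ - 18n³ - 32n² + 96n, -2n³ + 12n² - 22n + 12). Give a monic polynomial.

n² - 5n + 6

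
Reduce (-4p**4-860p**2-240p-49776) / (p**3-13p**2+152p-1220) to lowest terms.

(-4p**2-12p-408)/(p-10)

Repeated division with remainder:
  -4p**4-860p**2-240p-49776 = (-4p-52)(p**3-13p**2+152p-1220) + (-928p**2+2784p-113216)
  p**3-13p**2+152p-1220 = (-(1/928)p+5/464)(-928p**2+2784p-113216) + (0)
Last nonzero remainder: -928p**2+2784p-113216. Dividing through by -928 gives the monic gcd p**2-3p+122.
Cancel p**2-3p+122 from numerator and denominator to get the reduced form.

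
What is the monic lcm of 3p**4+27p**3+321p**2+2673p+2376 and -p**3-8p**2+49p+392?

p**6+9p**5+58p**4+450p**3-4451p**2-43659p-38808

By polynomial division,
  3p**4+27p**3+321p**2+2673p+2376 = (-3p-3)(-p**3-8p**2+49p+392) + (444p**2+3996p+3552)
  -p**3-8p**2+49p+392 = (-(1/444)p+1/444)(444p**2+3996p+3552) + (48p+384)
  444p**2+3996p+3552 = ((37/4)p+37/4)(48p+384) + (0)
Last nonzero remainder: 48p+384. Dividing through by 48 gives the monic gcd p+8.
Then lcm(f, g) = f·g / gcd(f, g); expanding and making the result monic gives the answer.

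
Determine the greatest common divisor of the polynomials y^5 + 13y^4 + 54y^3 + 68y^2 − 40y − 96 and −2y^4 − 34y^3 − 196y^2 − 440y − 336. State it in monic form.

Apply the Euclidean algorithm:
  y^5 + 13y^4 + 54y^3 + 68y^2 − 40y − 96 = (−(1/2)y + 2)(−2y^4 − 34y^3 − 196y^2 − 440y − 336) + (24y^3 + 240y^2 + 672y + 576)
  −2y^4 − 34y^3 − 196y^2 − 440y − 336 = (−(1/12)y − 7/12)(24y^3 + 240y^2 + 672y + 576) + (0)
Last nonzero remainder: 24y^3 + 240y^2 + 672y + 576. Dividing through by 24 gives the monic gcd y^3 + 10y^2 + 28y + 24.

y^3 + 10y^2 + 28y + 24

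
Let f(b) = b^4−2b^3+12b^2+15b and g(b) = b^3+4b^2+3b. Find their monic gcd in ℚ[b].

b^2+b

Euclidean algorithm in ℚ[b]:
  b^4−2b^3+12b^2+15b = (b−6)(b^3+4b^2+3b) + (33b^2+33b)
  b^3+4b^2+3b = ((1/33)b+1/11)(33b^2+33b) + (0)
Last nonzero remainder: 33b^2+33b. Dividing through by 33 gives the monic gcd b^2+b.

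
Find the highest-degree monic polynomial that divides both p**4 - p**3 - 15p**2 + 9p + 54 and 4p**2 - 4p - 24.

By polynomial division,
  p**4 - p**3 - 15p**2 + 9p + 54 = ((1/4)p**2 - 9/4)(4p**2 - 4p - 24) + (0)
Last nonzero remainder: 4p**2 - 4p - 24. Dividing through by 4 gives the monic gcd p**2 - p - 6.

p**2 - p - 6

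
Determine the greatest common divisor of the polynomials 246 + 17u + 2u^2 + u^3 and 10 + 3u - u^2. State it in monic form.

1

By polynomial division,
  u^3 + 2u^2 + 17u + 246 = (-u - 5)(-u^2 + 3u + 10) + (42u + 296)
  -u^2 + 3u + 10 = (-(1/42)u + 211/882)(42u + 296) + (-26818/441)
  42u + 296 = (-(9261/13409)u - 65268/13409)(-26818/441) + (0)
The last nonzero remainder is the constant -26818/441, so the polynomials are coprime and gcd = 1.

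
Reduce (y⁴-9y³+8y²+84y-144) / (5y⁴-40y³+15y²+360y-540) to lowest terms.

Euclidean algorithm in ℚ[y]:
  y⁴-9y³+8y²+84y-144 = (1/5)(5y⁴-40y³+15y²+360y-540) + (-y³+5y²+12y-36)
  5y⁴-40y³+15y²+360y-540 = (-5y+15)(-y³+5y²+12y-36) + (0)
Last nonzero remainder: -y³+5y²+12y-36. Dividing through by -1 gives the monic gcd y³-5y²-12y+36.
Cancel y³-5y²-12y+36 from numerator and denominator to get the reduced form.

(y-4)/(5y-15)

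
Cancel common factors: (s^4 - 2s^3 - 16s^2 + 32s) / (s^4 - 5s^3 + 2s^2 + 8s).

Euclidean algorithm in ℚ[s]:
  s^4 - 2s^3 - 16s^2 + 32s = (s^4 - 5s^3 + 2s^2 + 8s) + (3s^3 - 18s^2 + 24s)
  s^4 - 5s^3 + 2s^2 + 8s = ((1/3)s + 1/3)(3s^3 - 18s^2 + 24s) + (0)
Last nonzero remainder: 3s^3 - 18s^2 + 24s. Dividing through by 3 gives the monic gcd s^3 - 6s^2 + 8s.
Cancel s^3 - 6s^2 + 8s from numerator and denominator to get the reduced form.

(s + 4)/(s + 1)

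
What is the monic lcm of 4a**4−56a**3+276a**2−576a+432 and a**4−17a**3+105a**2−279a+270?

Repeated division with remainder:
  4a**4−56a**3+276a**2−576a+432 = (4)(a**4−17a**3+105a**2−279a+270) + (12a**3−144a**2+540a−648)
  a**4−17a**3+105a**2−279a+270 = ((1/12)a−5/12)(12a**3−144a**2+540a−648) + (0)
Last nonzero remainder: 12a**3−144a**2+540a−648. Dividing through by 12 gives the monic gcd a**3−12a**2+45a−54.
Then lcm(f, g) = f·g / gcd(f, g); expanding and making the result monic gives the answer.

a**5−19a**4+139a**3−489a**2+828a−540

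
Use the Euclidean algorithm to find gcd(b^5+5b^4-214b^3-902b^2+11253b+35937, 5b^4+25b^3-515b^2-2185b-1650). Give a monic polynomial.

b^2+14b+33

Repeated division with remainder:
  b^5+5b^4-214b^3-902b^2+11253b+35937 = ((1/5)b)(5b^4+25b^3-515b^2-2185b-1650) + (-111b^3-465b^2+11583b+35937)
  5b^4+25b^3-515b^2-2185b-1650 = (-(5/111)b-50/1369)(-111b^3-465b^2+11583b+35937) + (-(14000/1369)b^2-(196000/1369)b-462000/1369)
  -111b^3-465b^2+11583b+35937 = ((151959/14000)b-1490841/14000)(-(14000/1369)b^2-(196000/1369)b-462000/1369) + (0)
Last nonzero remainder: -(14000/1369)b^2-(196000/1369)b-462000/1369. Dividing through by -14000/1369 gives the monic gcd b^2+14b+33.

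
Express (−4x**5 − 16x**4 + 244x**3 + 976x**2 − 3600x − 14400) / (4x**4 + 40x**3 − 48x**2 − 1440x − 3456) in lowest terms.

(−x**2 + 25)/(x + 6)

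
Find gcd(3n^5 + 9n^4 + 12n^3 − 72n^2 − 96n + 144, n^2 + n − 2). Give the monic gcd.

n^2 + n − 2

Apply the Euclidean algorithm:
  3n^5 + 9n^4 + 12n^3 − 72n^2 − 96n + 144 = (3n^3 + 6n^2 + 12n − 72)(n^2 + n − 2) + (0)
The last nonzero remainder n^2 + n − 2 is already monic.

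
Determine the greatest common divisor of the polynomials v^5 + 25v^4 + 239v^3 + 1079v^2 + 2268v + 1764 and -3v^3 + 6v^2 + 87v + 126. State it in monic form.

v^2 + 5v + 6

Euclidean algorithm in ℚ[v]:
  v^5 + 25v^4 + 239v^3 + 1079v^2 + 2268v + 1764 = (-(1/3)v^2 - 9v - 322/3)(-3v^3 + 6v^2 + 87v + 126) + (2548v^2 + 12740v + 15288)
  -3v^3 + 6v^2 + 87v + 126 = (-(3/2548)v + 3/364)(2548v^2 + 12740v + 15288) + (0)
Last nonzero remainder: 2548v^2 + 12740v + 15288. Dividing through by 2548 gives the monic gcd v^2 + 5v + 6.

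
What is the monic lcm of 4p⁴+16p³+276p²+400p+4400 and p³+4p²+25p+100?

Apply the Euclidean algorithm:
  4p⁴+16p³+276p²+400p+4400 = (4p)(p³+4p²+25p+100) + (176p²+4400)
  p³+4p²+25p+100 = ((1/176)p+1/44)(176p²+4400) + (0)
Last nonzero remainder: 176p²+4400. Dividing through by 176 gives the monic gcd p²+25.
Then lcm(f, g) = f·g / gcd(f, g); expanding and making the result monic gives the answer.

p⁵+8p⁴+85p³+376p²+1500p+4400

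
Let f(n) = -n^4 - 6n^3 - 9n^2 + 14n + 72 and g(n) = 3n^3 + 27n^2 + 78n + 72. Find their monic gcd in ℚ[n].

n + 4

By polynomial division,
  -n^4 - 6n^3 - 9n^2 + 14n + 72 = (-(1/3)n + 1)(3n^3 + 27n^2 + 78n + 72) + (-10n^2 - 40n)
  3n^3 + 27n^2 + 78n + 72 = (-(3/10)n - 3/2)(-10n^2 - 40n) + (18n + 72)
  -10n^2 - 40n = (-(5/9)n)(18n + 72) + (0)
Last nonzero remainder: 18n + 72. Dividing through by 18 gives the monic gcd n + 4.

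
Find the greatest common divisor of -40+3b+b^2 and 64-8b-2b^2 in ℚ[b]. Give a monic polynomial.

Euclidean algorithm in ℚ[b]:
  b^2+3b-40 = (-1/2)(-2b^2-8b+64) + (-b-8)
  -2b^2-8b+64 = (2b-8)(-b-8) + (0)
Last nonzero remainder: -b-8. Dividing through by -1 gives the monic gcd b+8.

8+b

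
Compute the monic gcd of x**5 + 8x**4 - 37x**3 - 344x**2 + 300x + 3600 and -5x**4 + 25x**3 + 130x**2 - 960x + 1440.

Apply the Euclidean algorithm:
  x**5 + 8x**4 - 37x**3 - 344x**2 + 300x + 3600 = (-(1/5)x - 13/5)(-5x**4 + 25x**3 + 130x**2 - 960x + 1440) + (54x**3 - 198x**2 - 1908x + 7344)
  -5x**4 + 25x**3 + 130x**2 - 960x + 1440 = (-(5/54)x + 10/81)(54x**3 - 198x**2 - 1908x + 7344) + (-(200/9)x**2 - (400/9)x + 1600/3)
  54x**3 - 198x**2 - 1908x + 7344 = (-(243/100)x + 1377/100)(-(200/9)x**2 - (400/9)x + 1600/3) + (0)
Last nonzero remainder: -(200/9)x**2 - (400/9)x + 1600/3. Dividing through by -200/9 gives the monic gcd x**2 + 2x - 24.

x**2 + 2x - 24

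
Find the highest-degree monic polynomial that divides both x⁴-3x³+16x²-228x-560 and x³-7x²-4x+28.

x²-5x-14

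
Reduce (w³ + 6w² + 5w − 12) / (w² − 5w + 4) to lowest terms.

Apply the Euclidean algorithm:
  w³ + 6w² + 5w − 12 = (w + 11)(w² − 5w + 4) + (56w − 56)
  w² − 5w + 4 = ((1/56)w − 1/14)(56w − 56) + (0)
Last nonzero remainder: 56w − 56. Dividing through by 56 gives the monic gcd w − 1.
Cancel w − 1 from numerator and denominator to get the reduced form.

(w² + 7w + 12)/(w − 4)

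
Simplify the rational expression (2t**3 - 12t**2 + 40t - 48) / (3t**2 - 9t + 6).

(2t**2 - 8t + 24)/(3t - 3)

Apply the Euclidean algorithm:
  2t**3 - 12t**2 + 40t - 48 = ((2/3)t - 2)(3t**2 - 9t + 6) + (18t - 36)
  3t**2 - 9t + 6 = ((1/6)t - 1/6)(18t - 36) + (0)
Last nonzero remainder: 18t - 36. Dividing through by 18 gives the monic gcd t - 2.
Cancel t - 2 from numerator and denominator to get the reduced form.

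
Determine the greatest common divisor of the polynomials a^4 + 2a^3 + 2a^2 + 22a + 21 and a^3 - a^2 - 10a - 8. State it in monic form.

Apply the Euclidean algorithm:
  a^4 + 2a^3 + 2a^2 + 22a + 21 = (a + 3)(a^3 - a^2 - 10a - 8) + (15a^2 + 60a + 45)
  a^3 - a^2 - 10a - 8 = ((1/15)a - 1/3)(15a^2 + 60a + 45) + (7a + 7)
  15a^2 + 60a + 45 = ((15/7)a + 45/7)(7a + 7) + (0)
Last nonzero remainder: 7a + 7. Dividing through by 7 gives the monic gcd a + 1.

a + 1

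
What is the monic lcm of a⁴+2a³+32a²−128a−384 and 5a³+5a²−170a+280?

a⁶+7a⁵+28a⁴+4a³−1472a²−128a+5376

Repeated division with remainder:
  a⁴+2a³+32a²−128a−384 = ((1/5)a+1/5)(5a³+5a²−170a+280) + (65a²−150a−440)
  5a³+5a²−170a+280 = ((1/13)a+43/169)(65a²−150a−440) + (−(16560/169)a+66240/169)
  65a²−150a−440 = (−(2197/3312)a−1859/1656)(−(16560/169)a+66240/169) + (0)
Last nonzero remainder: −(16560/169)a+66240/169. Dividing through by −16560/169 gives the monic gcd a−4.
Then lcm(f, g) = f·g / gcd(f, g); expanding and making the result monic gives the answer.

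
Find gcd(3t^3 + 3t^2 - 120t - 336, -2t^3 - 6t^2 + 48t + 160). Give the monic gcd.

t^2 + 8t + 16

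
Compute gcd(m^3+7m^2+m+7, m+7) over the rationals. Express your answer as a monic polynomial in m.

m+7

Apply the Euclidean algorithm:
  m^3+7m^2+m+7 = (m^2+1)(m+7) + (0)
The last nonzero remainder m+7 is already monic.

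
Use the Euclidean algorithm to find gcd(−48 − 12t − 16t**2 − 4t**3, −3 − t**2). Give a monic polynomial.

3 + t**2

By polynomial division,
  −4t**3 − 16t**2 − 12t − 48 = (4t + 16)(−t**2 − 3) + (0)
Last nonzero remainder: −t**2 − 3. Dividing through by −1 gives the monic gcd t**2 + 3.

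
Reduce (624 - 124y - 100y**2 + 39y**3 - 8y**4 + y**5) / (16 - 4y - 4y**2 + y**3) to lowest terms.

(-78 + 35y - 6y**2 + y**3)/(-2 + y)

By polynomial division,
  y**5 - 8y**4 + 39y**3 - 100y**2 - 124y + 624 = (y**2 - 4y + 27)(y**3 - 4y**2 - 4y + 16) + (-24y**2 + 48y + 192)
  y**3 - 4y**2 - 4y + 16 = (-(1/24)y + 1/12)(-24y**2 + 48y + 192) + (0)
Last nonzero remainder: -24y**2 + 48y + 192. Dividing through by -24 gives the monic gcd y**2 - 2y - 8.
Cancel y**2 - 2y - 8 from numerator and denominator to get the reduced form.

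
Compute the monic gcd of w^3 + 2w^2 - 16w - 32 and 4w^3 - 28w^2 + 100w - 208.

By polynomial division,
  w^3 + 2w^2 - 16w - 32 = (1/4)(4w^3 - 28w^2 + 100w - 208) + (9w^2 - 41w + 20)
  4w^3 - 28w^2 + 100w - 208 = ((4/9)w - 88/81)(9w^2 - 41w + 20) + ((3772/81)w - 15088/81)
  9w^2 - 41w + 20 = ((729/3772)w - 405/3772)((3772/81)w - 15088/81) + (0)
Last nonzero remainder: (3772/81)w - 15088/81. Dividing through by 3772/81 gives the monic gcd w - 4.

w - 4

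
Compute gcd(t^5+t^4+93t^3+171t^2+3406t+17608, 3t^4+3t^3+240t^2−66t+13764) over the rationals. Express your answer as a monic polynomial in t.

t^2−7t+62

Apply the Euclidean algorithm:
  t^5+t^4+93t^3+171t^2+3406t+17608 = ((1/3)t)(3t^4+3t^3+240t^2−66t+13764) + (13t^3+193t^2−1182t+17608)
  3t^4+3t^3+240t^2−66t+13764 = ((3/13)t−540/169)(13t^3+193t^2−1182t+17608) + ((190878/169)t^2−(1336146/169)t+11834436/169)
  13t^3+193t^2−1182t+17608 = ((2197/190878)t+23998/95439)((190878/169)t^2−(1336146/169)t+11834436/169) + (0)
Last nonzero remainder: (190878/169)t^2−(1336146/169)t+11834436/169. Dividing through by 190878/169 gives the monic gcd t^2−7t+62.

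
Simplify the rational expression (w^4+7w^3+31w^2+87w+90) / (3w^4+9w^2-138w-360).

Repeated division with remainder:
  w^4+7w^3+31w^2+87w+90 = (1/3)(3w^4+9w^2-138w-360) + (7w^3+28w^2+133w+210)
  3w^4+9w^2-138w-360 = ((3/7)w-12/7)(7w^3+28w^2+133w+210) + (0)
Last nonzero remainder: 7w^3+28w^2+133w+210. Dividing through by 7 gives the monic gcd w^3+4w^2+19w+30.
Cancel w^3+4w^2+19w+30 from numerator and denominator to get the reduced form.

(w+3)/(3w-12)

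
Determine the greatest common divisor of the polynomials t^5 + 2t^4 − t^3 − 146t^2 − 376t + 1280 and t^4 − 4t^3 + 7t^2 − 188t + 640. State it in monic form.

t^3 + 7t − 160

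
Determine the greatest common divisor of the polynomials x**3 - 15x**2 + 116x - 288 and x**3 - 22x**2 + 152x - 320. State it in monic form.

x - 4

Repeated division with remainder:
  x**3 - 15x**2 + 116x - 288 = (x**3 - 22x**2 + 152x - 320) + (7x**2 - 36x + 32)
  x**3 - 22x**2 + 152x - 320 = ((1/7)x - 118/49)(7x**2 - 36x + 32) + ((2976/49)x - 11904/49)
  7x**2 - 36x + 32 = ((343/2976)x - 49/372)((2976/49)x - 11904/49) + (0)
Last nonzero remainder: (2976/49)x - 11904/49. Dividing through by 2976/49 gives the monic gcd x - 4.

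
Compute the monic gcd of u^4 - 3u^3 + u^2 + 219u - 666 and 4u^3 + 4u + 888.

Repeated division with remainder:
  u^4 - 3u^3 + u^2 + 219u - 666 = ((1/4)u - 3/4)(4u^3 + 4u + 888) + (0)
Last nonzero remainder: 4u^3 + 4u + 888. Dividing through by 4 gives the monic gcd u^3 + u + 222.

u^3 + u + 222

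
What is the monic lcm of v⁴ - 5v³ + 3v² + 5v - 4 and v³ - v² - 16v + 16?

v⁵ - v⁴ - 17v³ + 17v² + 16v - 16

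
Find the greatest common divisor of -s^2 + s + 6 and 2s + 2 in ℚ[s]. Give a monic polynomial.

1

Apply the Euclidean algorithm:
  -s^2 + s + 6 = (-(1/2)s + 1)(2s + 2) + (4)
  2s + 2 = ((1/2)s + 1/2)(4) + (0)
The last nonzero remainder is the constant 4, so the polynomials are coprime and gcd = 1.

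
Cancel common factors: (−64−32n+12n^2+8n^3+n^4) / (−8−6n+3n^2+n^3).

(8+6n+n^2)/(1+n)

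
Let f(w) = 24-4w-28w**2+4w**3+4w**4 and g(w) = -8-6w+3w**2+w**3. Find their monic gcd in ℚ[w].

-2-w+w**2

By polynomial division,
  4w**4+4w**3-28w**2-4w+24 = (4w-8)(w**3+3w**2-6w-8) + (20w**2-20w-40)
  w**3+3w**2-6w-8 = ((1/20)w+1/5)(20w**2-20w-40) + (0)
Last nonzero remainder: 20w**2-20w-40. Dividing through by 20 gives the monic gcd w**2-w-2.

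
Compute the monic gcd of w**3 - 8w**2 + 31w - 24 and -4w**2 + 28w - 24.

Apply the Euclidean algorithm:
  w**3 - 8w**2 + 31w - 24 = (-(1/4)w + 1/4)(-4w**2 + 28w - 24) + (18w - 18)
  -4w**2 + 28w - 24 = (-(2/9)w + 4/3)(18w - 18) + (0)
Last nonzero remainder: 18w - 18. Dividing through by 18 gives the monic gcd w - 1.

w - 1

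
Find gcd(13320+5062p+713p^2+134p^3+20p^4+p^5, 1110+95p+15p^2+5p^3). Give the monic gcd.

Euclidean algorithm in ℚ[p]:
  p^5+20p^4+134p^3+713p^2+5062p+13320 = ((1/5)p^2+(17/5)p+64/5)(5p^3+15p^2+95p+1110) + (-24p^2+72p-888)
  5p^3+15p^2+95p+1110 = (-(5/24)p-5/4)(-24p^2+72p-888) + (0)
Last nonzero remainder: -24p^2+72p-888. Dividing through by -24 gives the monic gcd p^2-3p+37.

37-3p+p^2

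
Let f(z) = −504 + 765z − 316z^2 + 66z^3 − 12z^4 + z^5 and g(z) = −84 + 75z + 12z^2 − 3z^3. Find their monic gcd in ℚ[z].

Euclidean algorithm in ℚ[z]:
  z^5 − 12z^4 + 66z^3 − 316z^2 + 765z − 504 = (−(1/3)z^2 + (8/3)z − 59/3)(−3z^3 + 12z^2 + 75z − 84) + (−308z^2 + 2464z − 2156)
  −3z^3 + 12z^2 + 75z − 84 = ((3/308)z + 3/77)(−308z^2 + 2464z − 2156) + (0)
Last nonzero remainder: −308z^2 + 2464z − 2156. Dividing through by −308 gives the monic gcd z^2 − 8z + 7.

7 − 8z + z^2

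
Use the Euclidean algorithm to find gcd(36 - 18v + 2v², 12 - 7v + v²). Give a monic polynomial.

By polynomial division,
  2v² - 18v + 36 = (2)(v² - 7v + 12) + (-4v + 12)
  v² - 7v + 12 = (-(1/4)v + 1)(-4v + 12) + (0)
Last nonzero remainder: -4v + 12. Dividing through by -4 gives the monic gcd v - 3.

-3 + v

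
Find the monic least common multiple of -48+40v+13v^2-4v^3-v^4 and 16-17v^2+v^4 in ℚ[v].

-192+16v+220v^2-17v^3-29v^4+v^5+v^6

Euclidean algorithm in ℚ[v]:
  -v^4-4v^3+13v^2+40v-48 = (-1)(v^4-17v^2+16) + (-4v^3-4v^2+40v-32)
  v^4-17v^2+16 = (-(1/4)v+1/4)(-4v^3-4v^2+40v-32) + (-6v^2-18v+24)
  -4v^3-4v^2+40v-32 = ((2/3)v-4/3)(-6v^2-18v+24) + (0)
Last nonzero remainder: -6v^2-18v+24. Dividing through by -6 gives the monic gcd v^2+3v-4.
Then lcm(f, g) = f·g / gcd(f, g); expanding and making the result monic gives the answer.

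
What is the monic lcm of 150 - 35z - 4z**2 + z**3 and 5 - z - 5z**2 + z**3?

Repeated division with remainder:
  z**3 - 4z**2 - 35z + 150 = (z**3 - 5z**2 - z + 5) + (z**2 - 34z + 145)
  z**3 - 5z**2 - z + 5 = (z + 29)(z**2 - 34z + 145) + (840z - 4200)
  z**2 - 34z + 145 = ((1/840)z - 29/840)(840z - 4200) + (0)
Last nonzero remainder: 840z - 4200. Dividing through by 840 gives the monic gcd z - 5.
Then lcm(f, g) = f·g / gcd(f, g); expanding and making the result monic gives the answer.

-150 + 35z + 154z**2 - 36z**3 - 4z**4 + z**5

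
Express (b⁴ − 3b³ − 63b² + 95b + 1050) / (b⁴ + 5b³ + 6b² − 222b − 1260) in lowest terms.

(b² − 2b − 35)/(b² + 6b + 42)

Euclidean algorithm in ℚ[b]:
  b⁴ − 3b³ − 63b² + 95b + 1050 = (b⁴ + 5b³ + 6b² − 222b − 1260) + (−8b³ − 69b² + 317b + 2310)
  b⁴ + 5b³ + 6b² − 222b − 1260 = (−(1/8)b + 29/64)(−8b³ − 69b² + 317b + 2310) + ((4921/64)b² − (4921/64)b − 73815/32)
  −8b³ − 69b² + 317b + 2310 = (−(512/4921)b − 704/703)((4921/64)b² − (4921/64)b − 73815/32) + (0)
Last nonzero remainder: (4921/64)b² − (4921/64)b − 73815/32. Dividing through by 4921/64 gives the monic gcd b² − b − 30.
Cancel b² − b − 30 from numerator and denominator to get the reduced form.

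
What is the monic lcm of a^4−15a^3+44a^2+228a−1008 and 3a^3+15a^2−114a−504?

a^5−8a^4−61a^3+536a^2+588a−7056

Repeated division with remainder:
  a^4−15a^3+44a^2+228a−1008 = ((1/3)a−20/3)(3a^3+15a^2−114a−504) + (182a^2−364a−4368)
  3a^3+15a^2−114a−504 = ((3/182)a+3/26)(182a^2−364a−4368) + (0)
Last nonzero remainder: 182a^2−364a−4368. Dividing through by 182 gives the monic gcd a^2−2a−24.
Then lcm(f, g) = f·g / gcd(f, g); expanding and making the result monic gives the answer.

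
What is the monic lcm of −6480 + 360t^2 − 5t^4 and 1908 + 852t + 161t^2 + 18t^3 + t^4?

68688 + 7776t − 2520t^2 − 432t^3 − 19t^4 + 6t^5 + t^6

Apply the Euclidean algorithm:
  −5t^4 + 360t^2 − 6480 = (−5)(t^4 + 18t^3 + 161t^2 + 852t + 1908) + (90t^3 + 1165t^2 + 4260t + 3060)
  t^4 + 18t^3 + 161t^2 + 852t + 1908 = ((1/90)t + 91/1620)(90t^3 + 1165t^2 + 4260t + 3060) + ((15625/324)t^2 + (15625/27)t + 15625/9)
  90t^3 + 1165t^2 + 4260t + 3060 = ((5832/3125)t + 5508/3125)((15625/324)t^2 + (15625/27)t + 15625/9) + (0)
Last nonzero remainder: (15625/324)t^2 + (15625/27)t + 15625/9. Dividing through by 15625/324 gives the monic gcd t^2 + 12t + 36.
Then lcm(f, g) = f·g / gcd(f, g); expanding and making the result monic gives the answer.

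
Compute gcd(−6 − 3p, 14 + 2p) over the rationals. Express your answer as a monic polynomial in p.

Apply the Euclidean algorithm:
  −3p − 6 = (−3/2)(2p + 14) + (15)
  2p + 14 = ((2/15)p + 14/15)(15) + (0)
The last nonzero remainder is the constant 15, so the polynomials are coprime and gcd = 1.

1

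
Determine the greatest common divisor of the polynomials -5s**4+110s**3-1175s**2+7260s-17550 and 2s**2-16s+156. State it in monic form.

Euclidean algorithm in ℚ[s]:
  -5s**4+110s**3-1175s**2+7260s-17550 = (-(5/2)s**2+35s-225/2)(2s**2-16s+156) + (0)
Last nonzero remainder: 2s**2-16s+156. Dividing through by 2 gives the monic gcd s**2-8s+78.

s**2-8s+78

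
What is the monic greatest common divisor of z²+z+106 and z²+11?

1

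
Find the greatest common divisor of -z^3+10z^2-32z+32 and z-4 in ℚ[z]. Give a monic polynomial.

z-4

Euclidean algorithm in ℚ[z]:
  -z^3+10z^2-32z+32 = (-z^2+6z-8)(z-4) + (0)
The last nonzero remainder z-4 is already monic.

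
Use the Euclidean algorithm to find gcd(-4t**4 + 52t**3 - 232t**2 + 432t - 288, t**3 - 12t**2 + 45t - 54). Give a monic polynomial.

t**2 - 9t + 18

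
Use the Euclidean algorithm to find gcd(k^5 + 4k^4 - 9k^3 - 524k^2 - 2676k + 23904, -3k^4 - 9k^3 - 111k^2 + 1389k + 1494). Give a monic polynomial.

k^3 + 2k^2 + 35k - 498

Apply the Euclidean algorithm:
  k^5 + 4k^4 - 9k^3 - 524k^2 - 2676k + 23904 = (-(1/3)k - 1/3)(-3k^4 - 9k^3 - 111k^2 + 1389k + 1494) + (-49k^3 - 98k^2 - 1715k + 24402)
  -3k^4 - 9k^3 - 111k^2 + 1389k + 1494 = ((3/49)k + 3/49)(-49k^3 - 98k^2 - 1715k + 24402) + (0)
Last nonzero remainder: -49k^3 - 98k^2 - 1715k + 24402. Dividing through by -49 gives the monic gcd k^3 + 2k^2 + 35k - 498.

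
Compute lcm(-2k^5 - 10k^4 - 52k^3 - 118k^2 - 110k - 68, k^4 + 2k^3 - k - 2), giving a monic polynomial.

Repeated division with remainder:
  -2k^5 - 10k^4 - 52k^3 - 118k^2 - 110k - 68 = (-2k - 6)(k^4 + 2k^3 - k - 2) + (-40k^3 - 120k^2 - 120k - 80)
  k^4 + 2k^3 - k - 2 = (-(1/40)k + 1/40)(-40k^3 - 120k^2 - 120k - 80) + (0)
Last nonzero remainder: -40k^3 - 120k^2 - 120k - 80. Dividing through by -40 gives the monic gcd k^3 + 3k^2 + 3k + 2.
Then lcm(f, g) = f·g / gcd(f, g); expanding and making the result monic gives the answer.

k^6 + 4k^5 + 21k^4 + 33k^3 - 4k^2 - 21k - 34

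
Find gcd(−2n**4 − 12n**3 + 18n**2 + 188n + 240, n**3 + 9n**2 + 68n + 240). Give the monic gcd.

n + 5

Euclidean algorithm in ℚ[n]:
  −2n**4 − 12n**3 + 18n**2 + 188n + 240 = (−2n + 6)(n**3 + 9n**2 + 68n + 240) + (100n**2 + 260n − 1200)
  n**3 + 9n**2 + 68n + 240 = ((1/100)n + 8/125)(100n**2 + 260n − 1200) + ((1584/25)n + 1584/5)
  100n**2 + 260n − 1200 = ((625/396)n − 125/33)((1584/25)n + 1584/5) + (0)
Last nonzero remainder: (1584/25)n + 1584/5. Dividing through by 1584/25 gives the monic gcd n + 5.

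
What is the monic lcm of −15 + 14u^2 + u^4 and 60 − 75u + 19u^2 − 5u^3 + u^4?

60 − 15u − 56u^2 + 14u^3 − 4u^4 + u^5

Repeated division with remainder:
  u^4 + 14u^2 − 15 = (u^4 − 5u^3 + 19u^2 − 75u + 60) + (5u^3 − 5u^2 + 75u − 75)
  u^4 − 5u^3 + 19u^2 − 75u + 60 = ((1/5)u − 4/5)(5u^3 − 5u^2 + 75u − 75) + (0)
Last nonzero remainder: 5u^3 − 5u^2 + 75u − 75. Dividing through by 5 gives the monic gcd u^3 − u^2 + 15u − 15.
Then lcm(f, g) = f·g / gcd(f, g); expanding and making the result monic gives the answer.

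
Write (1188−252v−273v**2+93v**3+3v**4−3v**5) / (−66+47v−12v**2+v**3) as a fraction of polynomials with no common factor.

Euclidean algorithm in ℚ[v]:
  −3v**5+3v**4+93v**3−273v**2−252v+1188 = (−3v**2−33v−162)(v**3−12v**2+47v−66) + (−864v**2+5184v−9504)
  v**3−12v**2+47v−66 = (−(1/864)v+1/144)(−864v**2+5184v−9504) + (0)
Last nonzero remainder: −864v**2+5184v−9504. Dividing through by −864 gives the monic gcd v**2−6v+11.
Cancel v**2−6v+11 from numerator and denominator to get the reduced form.

(108+36v−15v**2−3v**3)/(−6+v)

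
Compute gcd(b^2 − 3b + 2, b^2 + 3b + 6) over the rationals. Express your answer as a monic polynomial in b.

1

By polynomial division,
  b^2 − 3b + 2 = (b^2 + 3b + 6) + (−6b − 4)
  b^2 + 3b + 6 = (−(1/6)b − 7/18)(−6b − 4) + (40/9)
  −6b − 4 = (−(27/20)b − 9/10)(40/9) + (0)
The last nonzero remainder is the constant 40/9, so the polynomials are coprime and gcd = 1.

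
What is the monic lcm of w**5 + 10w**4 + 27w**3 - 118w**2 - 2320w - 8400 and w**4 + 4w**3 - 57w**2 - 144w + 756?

w**7 + 13w**6 + 39w**5 - 217w**4 - 3160w**3 - 13236w**2 + 16560w + 151200

Repeated division with remainder:
  w**5 + 10w**4 + 27w**3 - 118w**2 - 2320w - 8400 = (w + 6)(w**4 + 4w**3 - 57w**2 - 144w + 756) + (60w**3 + 368w**2 - 2212w - 12936)
  w**4 + 4w**3 - 57w**2 - 144w + 756 = ((1/60)w - 8/225)(60w**3 + 368w**2 - 2212w - 12936) + (-(1586/225)w**2 - (1586/225)w + 22204/75)
  60w**3 + 368w**2 - 2212w - 12936 = (-(6750/793)w - 34650/793)(-(1586/225)w**2 - (1586/225)w + 22204/75) + (0)
Last nonzero remainder: -(1586/225)w**2 - (1586/225)w + 22204/75. Dividing through by -1586/225 gives the monic gcd w**2 + w - 42.
Then lcm(f, g) = f·g / gcd(f, g); expanding and making the result monic gives the answer.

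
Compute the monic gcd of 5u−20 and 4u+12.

1

Repeated division with remainder:
  5u−20 = (5/4)(4u+12) + (−35)
  4u+12 = (−(4/35)u−12/35)(−35) + (0)
The last nonzero remainder is the constant −35, so the polynomials are coprime and gcd = 1.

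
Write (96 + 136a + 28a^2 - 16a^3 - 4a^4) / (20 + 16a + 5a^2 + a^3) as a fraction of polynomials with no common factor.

(48 + 44a - 8a^2 - 4a^3)/(10 + 3a + a^2)

Euclidean algorithm in ℚ[a]:
  -4a^4 - 16a^3 + 28a^2 + 136a + 96 = (-4a + 4)(a^3 + 5a^2 + 16a + 20) + (72a^2 + 152a + 16)
  a^3 + 5a^2 + 16a + 20 = ((1/72)a + 13/324)(72a^2 + 152a + 16) + ((784/81)a + 1568/81)
  72a^2 + 152a + 16 = ((729/98)a + 81/98)((784/81)a + 1568/81) + (0)
Last nonzero remainder: (784/81)a + 1568/81. Dividing through by 784/81 gives the monic gcd a + 2.
Cancel a + 2 from numerator and denominator to get the reduced form.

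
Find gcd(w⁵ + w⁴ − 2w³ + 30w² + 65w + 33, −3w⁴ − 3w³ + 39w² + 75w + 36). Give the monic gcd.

By polynomial division,
  w⁵ + w⁴ − 2w³ + 30w² + 65w + 33 = (−(1/3)w)(−3w⁴ − 3w³ + 39w² + 75w + 36) + (11w³ + 55w² + 77w + 33)
  −3w⁴ − 3w³ + 39w² + 75w + 36 = (−(3/11)w + 12/11)(11w³ + 55w² + 77w + 33) + (0)
Last nonzero remainder: 11w³ + 55w² + 77w + 33. Dividing through by 11 gives the monic gcd w³ + 5w² + 7w + 3.

w³ + 5w² + 7w + 3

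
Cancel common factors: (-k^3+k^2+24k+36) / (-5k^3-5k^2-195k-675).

(k^2-4k-12)/(5k^2-10k+225)

Repeated division with remainder:
  -k^3+k^2+24k+36 = (1/5)(-5k^3-5k^2-195k-675) + (2k^2+63k+171)
  -5k^3-5k^2-195k-675 = (-(5/2)k+305/4)(2k^2+63k+171) + (-(18285/4)k-54855/4)
  2k^2+63k+171 = (-(8/18285)k-76/6095)(-(18285/4)k-54855/4) + (0)
Last nonzero remainder: -(18285/4)k-54855/4. Dividing through by -18285/4 gives the monic gcd k+3.
Cancel k+3 from numerator and denominator to get the reduced form.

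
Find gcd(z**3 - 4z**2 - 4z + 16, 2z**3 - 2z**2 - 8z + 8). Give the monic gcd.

Repeated division with remainder:
  z**3 - 4z**2 - 4z + 16 = (1/2)(2z**3 - 2z**2 - 8z + 8) + (-3z**2 + 12)
  2z**3 - 2z**2 - 8z + 8 = (-(2/3)z + 2/3)(-3z**2 + 12) + (0)
Last nonzero remainder: -3z**2 + 12. Dividing through by -3 gives the monic gcd z**2 - 4.

z**2 - 4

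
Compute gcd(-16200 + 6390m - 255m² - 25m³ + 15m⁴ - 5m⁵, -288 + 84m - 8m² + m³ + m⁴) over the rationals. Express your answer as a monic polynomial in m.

-18 + 3m + m²

Apply the Euclidean algorithm:
  -5m⁵ + 15m⁴ - 25m³ - 255m² + 6390m - 16200 = (-5m + 20)(m⁴ + m³ - 8m² + 84m - 288) + (-85m³ + 325m² + 3270m - 10440)
  m⁴ + m³ - 8m² + 84m - 288 = (-(1/85)m - 82/1445)(-85m³ + 325m² + 3270m - 10440) + ((14136/289)m² + (42408/289)m - 254448/289)
  -85m³ + 325m² + 3270m - 10440 = (-(24565/14136)m + 41905/3534)((14136/289)m² + (42408/289)m - 254448/289) + (0)
Last nonzero remainder: (14136/289)m² + (42408/289)m - 254448/289. Dividing through by 14136/289 gives the monic gcd m² + 3m - 18.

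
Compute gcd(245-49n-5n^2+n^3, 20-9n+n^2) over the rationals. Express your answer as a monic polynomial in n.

-5+n

Repeated division with remainder:
  n^3-5n^2-49n+245 = (n+4)(n^2-9n+20) + (-33n+165)
  n^2-9n+20 = (-(1/33)n+4/33)(-33n+165) + (0)
Last nonzero remainder: -33n+165. Dividing through by -33 gives the monic gcd n-5.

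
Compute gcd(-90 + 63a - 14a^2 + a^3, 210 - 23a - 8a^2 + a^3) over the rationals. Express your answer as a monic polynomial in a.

-6 + a

By polynomial division,
  a^3 - 14a^2 + 63a - 90 = (a^3 - 8a^2 - 23a + 210) + (-6a^2 + 86a - 300)
  a^3 - 8a^2 - 23a + 210 = (-(1/6)a - 19/18)(-6a^2 + 86a - 300) + ((160/9)a - 320/3)
  -6a^2 + 86a - 300 = (-(27/80)a + 45/16)((160/9)a - 320/3) + (0)
Last nonzero remainder: (160/9)a - 320/3. Dividing through by 160/9 gives the monic gcd a - 6.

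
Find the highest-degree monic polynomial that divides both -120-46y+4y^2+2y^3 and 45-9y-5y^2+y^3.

Euclidean algorithm in ℚ[y]:
  2y^3+4y^2-46y-120 = (2)(y^3-5y^2-9y+45) + (14y^2-28y-210)
  y^3-5y^2-9y+45 = ((1/14)y-3/14)(14y^2-28y-210) + (0)
Last nonzero remainder: 14y^2-28y-210. Dividing through by 14 gives the monic gcd y^2-2y-15.

-15-2y+y^2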